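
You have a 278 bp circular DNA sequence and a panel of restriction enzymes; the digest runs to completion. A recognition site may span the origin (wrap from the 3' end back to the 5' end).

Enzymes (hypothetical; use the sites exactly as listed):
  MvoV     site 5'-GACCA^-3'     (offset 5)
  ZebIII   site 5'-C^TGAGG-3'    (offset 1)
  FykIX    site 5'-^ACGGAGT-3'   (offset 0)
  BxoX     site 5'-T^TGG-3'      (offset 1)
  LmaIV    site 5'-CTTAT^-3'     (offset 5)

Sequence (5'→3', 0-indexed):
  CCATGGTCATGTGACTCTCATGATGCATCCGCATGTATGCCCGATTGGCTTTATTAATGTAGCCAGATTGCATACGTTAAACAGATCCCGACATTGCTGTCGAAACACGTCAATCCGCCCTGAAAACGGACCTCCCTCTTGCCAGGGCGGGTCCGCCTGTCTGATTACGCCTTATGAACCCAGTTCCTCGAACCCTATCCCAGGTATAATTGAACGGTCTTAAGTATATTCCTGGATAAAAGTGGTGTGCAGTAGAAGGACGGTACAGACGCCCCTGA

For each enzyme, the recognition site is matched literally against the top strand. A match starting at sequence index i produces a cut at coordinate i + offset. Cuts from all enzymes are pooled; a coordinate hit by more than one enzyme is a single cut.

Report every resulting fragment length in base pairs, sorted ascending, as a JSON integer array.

[42,106,130]

Per-enzyme occurrences:
  MvoV (GACCA, off=5): starts [276] → cuts [3]
  ZebIII (CTGAGG, off=1): no sites
  FykIX (ACGGAGT, off=0): no sites
  BxoX (TTGG, off=1): starts [44] → cuts [45]
  LmaIV (CTTAT, off=5): starts [170] → cuts [175]

All cut coordinates (distinct, sorted): [3, 45, 175]

Fragments:
  3→45: 42 bp
  45→175: 130 bp
  175→3 (wrap): 278-175+3 = 106 bp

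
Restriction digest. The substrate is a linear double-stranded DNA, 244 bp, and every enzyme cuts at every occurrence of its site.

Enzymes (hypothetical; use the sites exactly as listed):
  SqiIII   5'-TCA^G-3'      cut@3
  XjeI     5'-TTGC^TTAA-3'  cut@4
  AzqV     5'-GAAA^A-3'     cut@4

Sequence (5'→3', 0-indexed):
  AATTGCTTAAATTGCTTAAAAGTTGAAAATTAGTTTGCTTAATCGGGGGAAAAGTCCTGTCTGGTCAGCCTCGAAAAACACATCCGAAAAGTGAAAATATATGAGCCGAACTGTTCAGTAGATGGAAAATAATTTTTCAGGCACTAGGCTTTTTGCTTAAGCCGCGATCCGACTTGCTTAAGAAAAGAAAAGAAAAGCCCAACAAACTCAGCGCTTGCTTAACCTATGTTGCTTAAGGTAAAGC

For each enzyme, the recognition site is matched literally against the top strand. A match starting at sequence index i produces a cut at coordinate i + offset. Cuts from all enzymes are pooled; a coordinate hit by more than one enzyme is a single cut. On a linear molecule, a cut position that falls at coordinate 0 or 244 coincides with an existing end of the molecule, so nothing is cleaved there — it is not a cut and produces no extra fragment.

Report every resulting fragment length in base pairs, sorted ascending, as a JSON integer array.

[5,5,6,7,8,8,9,9,10,11,11,12,13,13,14,14,15,15,17,21,21]

Site scan:
  SqiIII (TCAG, off=3): starts [64, 114, 136, 207] → cuts [67, 117, 139, 210]
  XjeI (TTGCTTAA, off=4): starts [2, 11, 34, 152, 173, 214, 228] → cuts [6, 15, 38, 156, 177, 218, 232]
  AzqV (GAAAA, off=4): starts [24, 48, 72, 85, 92, 124, 181, 186, 191] → cuts [28, 52, 76, 89, 96, 128, 185, 190, 195]

Pooled cuts: [6, 15, 28, 38, 52, 67, 76, 89, 96, 117, 128, 139, 156, 177, 185, 190, 195, 210, 218, 232]

Fragments:
  [0,6): 6 bp
  [6,15): 9 bp
  [15,28): 13 bp
  [28,38): 10 bp
  [38,52): 14 bp
  [52,67): 15 bp
  [67,76): 9 bp
  [76,89): 13 bp
  [89,96): 7 bp
  [96,117): 21 bp
  [117,128): 11 bp
  [128,139): 11 bp
  [139,156): 17 bp
  [156,177): 21 bp
  [177,185): 8 bp
  [185,190): 5 bp
  [190,195): 5 bp
  [195,210): 15 bp
  [210,218): 8 bp
  [218,232): 14 bp
  [232,244): 12 bp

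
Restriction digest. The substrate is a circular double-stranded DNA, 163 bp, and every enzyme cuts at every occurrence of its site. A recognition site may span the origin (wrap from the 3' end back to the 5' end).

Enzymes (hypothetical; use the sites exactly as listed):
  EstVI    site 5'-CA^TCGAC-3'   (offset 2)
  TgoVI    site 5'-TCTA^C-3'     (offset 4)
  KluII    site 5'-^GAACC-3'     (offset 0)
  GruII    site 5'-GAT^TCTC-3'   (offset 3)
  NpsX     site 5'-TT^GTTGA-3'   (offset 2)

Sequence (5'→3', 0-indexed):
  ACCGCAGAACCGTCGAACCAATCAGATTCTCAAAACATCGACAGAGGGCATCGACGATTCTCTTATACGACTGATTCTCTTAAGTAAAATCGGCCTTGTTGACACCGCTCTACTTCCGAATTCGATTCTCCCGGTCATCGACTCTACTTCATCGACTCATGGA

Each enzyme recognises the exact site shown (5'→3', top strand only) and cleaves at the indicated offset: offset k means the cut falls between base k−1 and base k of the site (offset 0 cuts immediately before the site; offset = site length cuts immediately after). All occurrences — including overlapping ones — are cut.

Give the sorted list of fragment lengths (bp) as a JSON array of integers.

[5,8,8,8,9,10,10,11,13,13,14,15,17,22]

Site scan:
  EstVI (CATCGAC, off=2): starts [35, 48, 135, 149] → cuts [37, 50, 137, 151]
  TgoVI (TCTAC, off=4): starts [108, 142] → cuts [112, 146]
  KluII (GAACC, off=0): starts [6, 14, 161] → cuts [6, 14, 161]
  GruII (GATTCTC, off=3): starts [24, 55, 72, 123] → cuts [27, 58, 75, 126]
  NpsX (TTGTTGA, off=2): starts [95] → cuts [97]

Pooled cuts: [6, 14, 27, 37, 50, 58, 75, 97, 112, 126, 137, 146, 151, 161]

Fragments:
  6→14: 8 bp
  14→27: 13 bp
  27→37: 10 bp
  37→50: 13 bp
  50→58: 8 bp
  58→75: 17 bp
  75→97: 22 bp
  97→112: 15 bp
  112→126: 14 bp
  126→137: 11 bp
  137→146: 9 bp
  146→151: 5 bp
  151→161: 10 bp
  161→6 (wrap): 163-161+6 = 8 bp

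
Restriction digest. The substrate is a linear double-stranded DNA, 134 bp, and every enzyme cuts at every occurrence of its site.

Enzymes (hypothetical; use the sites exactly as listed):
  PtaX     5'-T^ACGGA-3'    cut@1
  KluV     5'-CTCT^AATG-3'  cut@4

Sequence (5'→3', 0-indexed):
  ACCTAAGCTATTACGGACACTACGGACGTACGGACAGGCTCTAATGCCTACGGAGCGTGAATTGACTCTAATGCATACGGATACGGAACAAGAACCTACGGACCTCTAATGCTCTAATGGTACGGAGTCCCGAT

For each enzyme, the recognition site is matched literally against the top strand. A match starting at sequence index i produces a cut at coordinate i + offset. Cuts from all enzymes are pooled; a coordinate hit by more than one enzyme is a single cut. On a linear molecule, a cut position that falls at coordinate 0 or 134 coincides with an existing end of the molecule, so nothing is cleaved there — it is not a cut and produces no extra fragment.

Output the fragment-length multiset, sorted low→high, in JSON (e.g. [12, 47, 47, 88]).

[6,6,7,7,8,8,9,10,12,13,13,15,20]

Site scan:
  PtaX TACGGA/1: at [11, 20, 28, 48, 75, 81, 96, 120] ⇒ [12, 21, 29, 49, 76, 82, 97, 121]
  KluV CTCTAATG/4: at [38, 65, 103, 111] ⇒ [42, 69, 107, 115]

Pooled cuts: [12, 21, 29, 42, 49, 69, 76, 82, 97, 107, 115, 121]

Fragment lengths:
  [0,12): 12 bp
  [12,21): 9 bp
  [21,29): 8 bp
  [29,42): 13 bp
  [42,49): 7 bp
  [49,69): 20 bp
  [69,76): 7 bp
  [76,82): 6 bp
  [82,97): 15 bp
  [97,107): 10 bp
  [107,115): 8 bp
  [115,121): 6 bp
  [121,134): 13 bp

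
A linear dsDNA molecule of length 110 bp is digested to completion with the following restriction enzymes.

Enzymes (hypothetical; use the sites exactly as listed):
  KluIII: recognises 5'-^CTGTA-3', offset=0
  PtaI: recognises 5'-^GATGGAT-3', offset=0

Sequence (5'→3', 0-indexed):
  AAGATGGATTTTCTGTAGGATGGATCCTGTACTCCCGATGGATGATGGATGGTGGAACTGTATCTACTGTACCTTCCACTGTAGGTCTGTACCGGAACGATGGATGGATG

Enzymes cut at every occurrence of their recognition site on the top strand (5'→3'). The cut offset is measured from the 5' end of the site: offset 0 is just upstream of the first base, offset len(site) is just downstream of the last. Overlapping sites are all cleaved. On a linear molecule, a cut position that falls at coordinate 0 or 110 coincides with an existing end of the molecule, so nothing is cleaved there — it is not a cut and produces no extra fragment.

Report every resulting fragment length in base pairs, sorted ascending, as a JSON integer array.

[2,4,6,7,8,8,8,9,10,10,12,12,14]

Per-enzyme occurrences:
  KluIII (CTGTA, off=0): starts [12, 26, 57, 66, 78, 86] → cuts [12, 26, 57, 66, 78, 86]
  PtaI (GATGGAT, off=0): starts [2, 18, 36, 43, 98, 102] → cuts [2, 18, 36, 43, 98, 102]

All cut coordinates (distinct, sorted): [2, 12, 18, 26, 36, 43, 57, 66, 78, 86, 98, 102]

Fragment lengths:
  [0,2): 2 bp
  [2,12): 10 bp
  [12,18): 6 bp
  [18,26): 8 bp
  [26,36): 10 bp
  [36,43): 7 bp
  [43,57): 14 bp
  [57,66): 9 bp
  [66,78): 12 bp
  [78,86): 8 bp
  [86,98): 12 bp
  [98,102): 4 bp
  [102,110): 8 bp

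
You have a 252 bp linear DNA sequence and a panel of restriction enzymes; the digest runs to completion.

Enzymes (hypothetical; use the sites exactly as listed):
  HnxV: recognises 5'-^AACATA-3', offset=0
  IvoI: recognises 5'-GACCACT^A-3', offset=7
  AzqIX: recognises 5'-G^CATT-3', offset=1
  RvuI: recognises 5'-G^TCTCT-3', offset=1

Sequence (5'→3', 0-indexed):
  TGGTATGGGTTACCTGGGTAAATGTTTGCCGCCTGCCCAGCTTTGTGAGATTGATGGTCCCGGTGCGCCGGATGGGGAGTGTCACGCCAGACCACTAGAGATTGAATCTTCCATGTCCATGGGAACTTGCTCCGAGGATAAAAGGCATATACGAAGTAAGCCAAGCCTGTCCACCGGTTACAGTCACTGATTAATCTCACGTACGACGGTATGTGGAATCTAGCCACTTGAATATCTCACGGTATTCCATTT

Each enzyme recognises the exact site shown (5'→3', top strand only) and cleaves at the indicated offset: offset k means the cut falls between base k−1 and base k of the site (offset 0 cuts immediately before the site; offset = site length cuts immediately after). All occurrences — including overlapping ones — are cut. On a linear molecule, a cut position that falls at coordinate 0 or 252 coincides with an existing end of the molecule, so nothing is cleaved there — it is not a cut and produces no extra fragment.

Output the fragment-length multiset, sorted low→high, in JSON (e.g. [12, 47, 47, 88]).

[96,156]

Scan for sites:
  HnxV (AACATA, off=0): no sites
  IvoI GACCACTA/7: at [89] ⇒ [96]
  AzqIX (GCATT, off=1): no sites
  RvuI (GTCTCT, off=1): no sites

All cut coordinates (distinct, sorted): [96]

Fragment lengths:
  [0,96): 96 bp
  [96,252): 156 bp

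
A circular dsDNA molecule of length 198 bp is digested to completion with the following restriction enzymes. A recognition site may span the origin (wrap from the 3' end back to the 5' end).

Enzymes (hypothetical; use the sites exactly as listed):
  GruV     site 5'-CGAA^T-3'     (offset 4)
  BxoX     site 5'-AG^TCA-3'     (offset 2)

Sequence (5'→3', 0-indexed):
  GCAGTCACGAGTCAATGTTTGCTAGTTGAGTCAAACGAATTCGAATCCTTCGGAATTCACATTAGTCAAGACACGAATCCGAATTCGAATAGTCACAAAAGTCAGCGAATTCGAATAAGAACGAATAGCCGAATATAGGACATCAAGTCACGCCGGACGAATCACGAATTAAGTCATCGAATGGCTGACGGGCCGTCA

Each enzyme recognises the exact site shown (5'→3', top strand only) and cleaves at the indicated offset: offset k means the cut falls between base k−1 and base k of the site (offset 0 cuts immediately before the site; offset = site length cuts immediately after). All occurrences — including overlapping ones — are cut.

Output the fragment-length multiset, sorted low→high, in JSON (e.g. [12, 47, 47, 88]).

[3,5,6,6,6,6,7,7,8,8,8,9,9,10,12,14,14,19,20,21]

Per-enzyme occurrences:
  GruV CGAAT/4: at [35, 41, 73, 79, 85, 105, 111, 121, 129, 157, 164, 177] ⇒ [39, 45, 77, 83, 89, 109, 115, 125, 133, 161, 168, 181]
  BxoX AGTCA/2: at [2, 9, 28, 63, 90, 99, 145, 171] ⇒ [4, 11, 30, 65, 92, 101, 147, 173]

Pooled cuts: [4, 11, 30, 39, 45, 65, 77, 83, 89, 92, 101, 109, 115, 125, 133, 147, 161, 168, 173, 181]

Fragments:
  4→11: 7 bp
  11→30: 19 bp
  30→39: 9 bp
  39→45: 6 bp
  45→65: 20 bp
  65→77: 12 bp
  77→83: 6 bp
  83→89: 6 bp
  89→92: 3 bp
  92→101: 9 bp
  101→109: 8 bp
  109→115: 6 bp
  115→125: 10 bp
  125→133: 8 bp
  133→147: 14 bp
  147→161: 14 bp
  161→168: 7 bp
  168→173: 5 bp
  173→181: 8 bp
  181→4 (wrap): 198-181+4 = 21 bp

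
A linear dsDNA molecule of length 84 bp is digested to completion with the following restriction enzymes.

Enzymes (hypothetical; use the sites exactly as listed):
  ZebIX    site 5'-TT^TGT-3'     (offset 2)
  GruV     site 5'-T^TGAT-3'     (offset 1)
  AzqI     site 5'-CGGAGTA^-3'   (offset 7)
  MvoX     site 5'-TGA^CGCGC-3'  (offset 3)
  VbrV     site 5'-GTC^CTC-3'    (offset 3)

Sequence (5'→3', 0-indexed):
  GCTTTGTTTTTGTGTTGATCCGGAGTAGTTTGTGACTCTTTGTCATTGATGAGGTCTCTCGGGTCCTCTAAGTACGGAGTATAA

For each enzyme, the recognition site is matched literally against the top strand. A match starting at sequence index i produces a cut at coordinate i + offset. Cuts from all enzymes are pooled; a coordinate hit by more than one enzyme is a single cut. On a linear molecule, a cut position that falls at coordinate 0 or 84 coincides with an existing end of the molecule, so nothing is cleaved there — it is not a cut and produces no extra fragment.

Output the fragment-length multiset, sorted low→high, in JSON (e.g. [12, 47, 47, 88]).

[3,3,4,5,6,6,10,12,16,19]

Scan for sites:
  ZebIX (TTTGT, off=2): starts [2, 8, 28, 38] → cuts [4, 10, 30, 40]
  GruV (TTGAT, off=1): starts [14, 45] → cuts [15, 46]
  AzqI (CGGAGTA, off=7): starts [20, 74] → cuts [27, 81]
  MvoX (TGACGCGC, off=3): no sites
  VbrV (GTCCTC, off=3): starts [62] → cuts [65]

Pooled cuts: [4, 10, 15, 27, 30, 40, 46, 65, 81]

Fragment lengths:
  [0,4): 4 bp
  [4,10): 6 bp
  [10,15): 5 bp
  [15,27): 12 bp
  [27,30): 3 bp
  [30,40): 10 bp
  [40,46): 6 bp
  [46,65): 19 bp
  [65,81): 16 bp
  [81,84): 3 bp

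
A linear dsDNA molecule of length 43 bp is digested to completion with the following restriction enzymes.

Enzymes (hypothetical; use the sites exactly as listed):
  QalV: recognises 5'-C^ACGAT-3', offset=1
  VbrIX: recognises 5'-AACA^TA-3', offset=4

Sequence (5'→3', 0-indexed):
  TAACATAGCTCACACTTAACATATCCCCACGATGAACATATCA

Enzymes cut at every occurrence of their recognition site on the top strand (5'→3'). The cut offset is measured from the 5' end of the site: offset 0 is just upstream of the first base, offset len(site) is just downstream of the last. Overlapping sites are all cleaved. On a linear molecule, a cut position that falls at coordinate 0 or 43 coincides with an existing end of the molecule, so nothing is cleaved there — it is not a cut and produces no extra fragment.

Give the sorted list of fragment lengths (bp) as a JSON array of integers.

Site scan:
  QalV CACGAT/1: at [27] ⇒ [28]
  VbrIX AACATA/4: at [1, 17, 34] ⇒ [5, 21, 38]

Pooled cuts: [5, 21, 28, 38]

Fragments:
  [0,5): 5 bp
  [5,21): 16 bp
  [21,28): 7 bp
  [28,38): 10 bp
  [38,43): 5 bp

[5,5,7,10,16]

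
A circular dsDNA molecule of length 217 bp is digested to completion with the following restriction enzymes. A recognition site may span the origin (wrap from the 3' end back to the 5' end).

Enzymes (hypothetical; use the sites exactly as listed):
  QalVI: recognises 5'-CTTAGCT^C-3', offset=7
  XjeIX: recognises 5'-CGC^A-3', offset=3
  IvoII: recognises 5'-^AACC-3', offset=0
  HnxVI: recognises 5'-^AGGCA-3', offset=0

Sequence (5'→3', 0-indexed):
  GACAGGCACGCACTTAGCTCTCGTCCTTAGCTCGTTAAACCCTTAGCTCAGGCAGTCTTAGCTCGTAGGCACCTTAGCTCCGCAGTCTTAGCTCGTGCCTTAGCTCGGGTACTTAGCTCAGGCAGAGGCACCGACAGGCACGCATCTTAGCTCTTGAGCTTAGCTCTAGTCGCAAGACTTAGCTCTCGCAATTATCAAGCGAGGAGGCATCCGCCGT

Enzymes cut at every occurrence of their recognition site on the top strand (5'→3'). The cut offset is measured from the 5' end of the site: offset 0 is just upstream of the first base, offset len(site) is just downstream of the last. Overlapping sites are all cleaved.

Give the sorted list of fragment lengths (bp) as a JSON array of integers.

[1,1,3,4,5,5,6,8,8,8,8,9,10,10,11,11,12,13,13,13,13,14,15,16]

Scan for sites:
  QalVI (CTTAGCTC, off=7): starts [12, 25, 41, 56, 72, 86, 98, 111, 145, 158, 177] → cuts [19, 32, 48, 63, 79, 93, 105, 118, 152, 165, 184]
  XjeIX (CGCA, off=3): starts [8, 80, 140, 170, 186] → cuts [11, 83, 143, 173, 189]
  IvoII (AACC, off=0): starts [37] → cuts [37]
  HnxVI (AGGCA, off=0): starts [3, 49, 66, 119, 125, 135, 204] → cuts [3, 49, 66, 119, 125, 135, 204]

All cut coordinates (distinct, sorted): [3, 11, 19, 32, 37, 48, 49, 63, 66, 79, 83, 93, 105, 118, 119, 125, 135, 143, 152, 165, 173, 184, 189, 204]

Fragment lengths:
  3→11: 8 bp
  11→19: 8 bp
  19→32: 13 bp
  32→37: 5 bp
  37→48: 11 bp
  48→49: 1 bp
  49→63: 14 bp
  63→66: 3 bp
  66→79: 13 bp
  79→83: 4 bp
  83→93: 10 bp
  93→105: 12 bp
  105→118: 13 bp
  118→119: 1 bp
  119→125: 6 bp
  125→135: 10 bp
  135→143: 8 bp
  143→152: 9 bp
  152→165: 13 bp
  165→173: 8 bp
  173→184: 11 bp
  184→189: 5 bp
  189→204: 15 bp
  204→3 (wrap): 217-204+3 = 16 bp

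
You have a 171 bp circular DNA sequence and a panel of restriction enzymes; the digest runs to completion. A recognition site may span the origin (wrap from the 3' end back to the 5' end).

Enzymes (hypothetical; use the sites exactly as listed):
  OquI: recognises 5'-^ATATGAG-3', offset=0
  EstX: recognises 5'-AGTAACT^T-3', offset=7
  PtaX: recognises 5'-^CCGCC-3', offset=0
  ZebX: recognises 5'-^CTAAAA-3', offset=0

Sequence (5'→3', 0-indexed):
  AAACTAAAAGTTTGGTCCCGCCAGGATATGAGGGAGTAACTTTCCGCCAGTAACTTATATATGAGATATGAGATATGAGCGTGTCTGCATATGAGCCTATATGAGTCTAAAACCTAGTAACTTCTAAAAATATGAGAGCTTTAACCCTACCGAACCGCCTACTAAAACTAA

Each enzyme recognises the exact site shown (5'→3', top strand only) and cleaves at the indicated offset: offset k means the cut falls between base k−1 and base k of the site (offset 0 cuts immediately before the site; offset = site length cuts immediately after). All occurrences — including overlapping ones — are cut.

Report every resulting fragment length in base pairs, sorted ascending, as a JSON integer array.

[1,2,3,6,6,7,7,7,7,8,8,10,12,14,16,16,16,25]

Per-enzyme occurrences:
  OquI ATATGAG/0: at [25, 58, 65, 72, 88, 98, 129] ⇒ [25, 58, 65, 72, 88, 98, 129]
  EstX AGTAACTT/7: at [34, 48, 115] ⇒ [41, 55, 122]
  PtaX CCGCC/0: at [17, 43, 154] ⇒ [17, 43, 154]
  ZebX CTAAAA/0: at [3, 106, 123, 161, 167] ⇒ [3, 106, 123, 161, 167]

All cut coordinates (distinct, sorted): [3, 17, 25, 41, 43, 55, 58, 65, 72, 88, 98, 106, 122, 123, 129, 154, 161, 167]

Fragments:
  3→17: 14 bp
  17→25: 8 bp
  25→41: 16 bp
  41→43: 2 bp
  43→55: 12 bp
  55→58: 3 bp
  58→65: 7 bp
  65→72: 7 bp
  72→88: 16 bp
  88→98: 10 bp
  98→106: 8 bp
  106→122: 16 bp
  122→123: 1 bp
  123→129: 6 bp
  129→154: 25 bp
  154→161: 7 bp
  161→167: 6 bp
  167→3 (wrap): 171-167+3 = 7 bp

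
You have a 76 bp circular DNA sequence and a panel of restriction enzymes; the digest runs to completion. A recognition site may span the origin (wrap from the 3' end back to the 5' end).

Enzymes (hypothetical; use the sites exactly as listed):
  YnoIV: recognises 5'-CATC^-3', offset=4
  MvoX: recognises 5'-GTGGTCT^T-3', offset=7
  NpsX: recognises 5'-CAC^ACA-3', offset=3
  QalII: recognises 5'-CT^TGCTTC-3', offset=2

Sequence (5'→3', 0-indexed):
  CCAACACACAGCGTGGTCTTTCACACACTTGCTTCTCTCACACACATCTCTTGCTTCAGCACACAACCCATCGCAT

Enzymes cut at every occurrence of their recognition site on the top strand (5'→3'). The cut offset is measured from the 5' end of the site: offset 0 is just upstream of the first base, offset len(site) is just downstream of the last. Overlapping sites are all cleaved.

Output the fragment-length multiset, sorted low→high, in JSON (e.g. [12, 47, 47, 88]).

[2,3,5,5,5,5,6,10,11,12,12]

Per-enzyme occurrences:
  YnoIV (CATC, off=4): starts [44, 68, 73] → cuts [1, 48, 72]
  MvoX (GTGGTCTT, off=7): starts [12] → cuts [19]
  NpsX (CACACA, off=3): starts [4, 21, 38, 40, 59] → cuts [7, 24, 41, 43, 62]
  QalII (CTTGCTTC, off=2): starts [27, 49] → cuts [29, 51]

All cut coordinates (distinct, sorted): [1, 7, 19, 24, 29, 41, 43, 48, 51, 62, 72]

Fragments:
  1→7: 6 bp
  7→19: 12 bp
  19→24: 5 bp
  24→29: 5 bp
  29→41: 12 bp
  41→43: 2 bp
  43→48: 5 bp
  48→51: 3 bp
  51→62: 11 bp
  62→72: 10 bp
  72→1 (wrap): 76-72+1 = 5 bp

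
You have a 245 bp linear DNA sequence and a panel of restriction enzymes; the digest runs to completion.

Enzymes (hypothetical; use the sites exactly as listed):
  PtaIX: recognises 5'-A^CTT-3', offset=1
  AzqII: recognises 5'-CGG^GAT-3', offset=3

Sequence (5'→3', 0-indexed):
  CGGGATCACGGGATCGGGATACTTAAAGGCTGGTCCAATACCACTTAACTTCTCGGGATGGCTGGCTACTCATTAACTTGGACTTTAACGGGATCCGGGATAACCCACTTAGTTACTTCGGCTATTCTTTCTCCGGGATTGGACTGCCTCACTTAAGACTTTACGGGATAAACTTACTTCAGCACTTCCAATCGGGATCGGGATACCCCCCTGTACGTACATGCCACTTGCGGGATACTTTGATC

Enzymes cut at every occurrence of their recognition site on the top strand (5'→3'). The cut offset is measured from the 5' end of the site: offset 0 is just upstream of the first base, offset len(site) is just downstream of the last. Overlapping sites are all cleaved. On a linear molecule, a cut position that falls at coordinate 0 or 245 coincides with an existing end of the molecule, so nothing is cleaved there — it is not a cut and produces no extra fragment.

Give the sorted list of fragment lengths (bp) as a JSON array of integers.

[3,4,4,4,5,6,6,6,6,7,7,7,8,8,8,8,8,8,9,9,11,15,20,21,22,25]

Per-enzyme occurrences:
  PtaIX (ACTT, off=1): starts [20, 42, 47, 75, 81, 106, 114, 150, 157, 171, 175, 183, 225, 236] → cuts [21, 43, 48, 76, 82, 107, 115, 151, 158, 172, 176, 184, 226, 237]
  AzqII (CGGGAT, off=3): starts [0, 8, 14, 53, 88, 95, 133, 163, 192, 198, 230] → cuts [3, 11, 17, 56, 91, 98, 136, 166, 195, 201, 233]

Pooled cuts: [3, 11, 17, 21, 43, 48, 56, 76, 82, 91, 98, 107, 115, 136, 151, 158, 166, 172, 176, 184, 195, 201, 226, 233, 237]

Fragment lengths:
  [0,3): 3 bp
  [3,11): 8 bp
  [11,17): 6 bp
  [17,21): 4 bp
  [21,43): 22 bp
  [43,48): 5 bp
  [48,56): 8 bp
  [56,76): 20 bp
  [76,82): 6 bp
  [82,91): 9 bp
  [91,98): 7 bp
  [98,107): 9 bp
  [107,115): 8 bp
  [115,136): 21 bp
  [136,151): 15 bp
  [151,158): 7 bp
  [158,166): 8 bp
  [166,172): 6 bp
  [172,176): 4 bp
  [176,184): 8 bp
  [184,195): 11 bp
  [195,201): 6 bp
  [201,226): 25 bp
  [226,233): 7 bp
  [233,237): 4 bp
  [237,245): 8 bp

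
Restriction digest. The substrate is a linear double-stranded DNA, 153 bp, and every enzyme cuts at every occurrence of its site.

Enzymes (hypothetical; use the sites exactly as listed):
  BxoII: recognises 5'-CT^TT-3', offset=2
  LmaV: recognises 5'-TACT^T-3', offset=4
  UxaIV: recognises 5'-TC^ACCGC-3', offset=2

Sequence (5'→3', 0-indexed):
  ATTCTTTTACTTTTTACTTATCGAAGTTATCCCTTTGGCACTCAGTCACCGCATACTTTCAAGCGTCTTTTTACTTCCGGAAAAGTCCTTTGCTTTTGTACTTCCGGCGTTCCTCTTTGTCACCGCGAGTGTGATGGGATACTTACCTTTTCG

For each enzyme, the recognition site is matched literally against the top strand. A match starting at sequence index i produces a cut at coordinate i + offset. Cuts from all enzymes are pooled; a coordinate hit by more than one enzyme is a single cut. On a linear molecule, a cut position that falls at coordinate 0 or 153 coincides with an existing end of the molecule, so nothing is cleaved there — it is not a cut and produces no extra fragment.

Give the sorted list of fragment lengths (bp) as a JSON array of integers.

Per-enzyme occurrences:
  BxoII CTTT/2: at [3, 9, 32, 55, 66, 87, 92, 114, 146] ⇒ [5, 11, 34, 57, 68, 89, 94, 116, 148]
  LmaV TACTT/4: at [7, 14, 53, 71, 98, 139] ⇒ [11, 18, 57, 75, 102, 143]
  UxaIV TCACCGC/2: at [45, 119] ⇒ [47, 121]

Pooled cuts: [5, 11, 18, 34, 47, 57, 68, 75, 89, 94, 102, 116, 121, 143, 148]

Fragment lengths:
  [0,5): 5 bp
  [5,11): 6 bp
  [11,18): 7 bp
  [18,34): 16 bp
  [34,47): 13 bp
  [47,57): 10 bp
  [57,68): 11 bp
  [68,75): 7 bp
  [75,89): 14 bp
  [89,94): 5 bp
  [94,102): 8 bp
  [102,116): 14 bp
  [116,121): 5 bp
  [121,143): 22 bp
  [143,148): 5 bp
  [148,153): 5 bp

[5,5,5,5,5,6,7,7,8,10,11,13,14,14,16,22]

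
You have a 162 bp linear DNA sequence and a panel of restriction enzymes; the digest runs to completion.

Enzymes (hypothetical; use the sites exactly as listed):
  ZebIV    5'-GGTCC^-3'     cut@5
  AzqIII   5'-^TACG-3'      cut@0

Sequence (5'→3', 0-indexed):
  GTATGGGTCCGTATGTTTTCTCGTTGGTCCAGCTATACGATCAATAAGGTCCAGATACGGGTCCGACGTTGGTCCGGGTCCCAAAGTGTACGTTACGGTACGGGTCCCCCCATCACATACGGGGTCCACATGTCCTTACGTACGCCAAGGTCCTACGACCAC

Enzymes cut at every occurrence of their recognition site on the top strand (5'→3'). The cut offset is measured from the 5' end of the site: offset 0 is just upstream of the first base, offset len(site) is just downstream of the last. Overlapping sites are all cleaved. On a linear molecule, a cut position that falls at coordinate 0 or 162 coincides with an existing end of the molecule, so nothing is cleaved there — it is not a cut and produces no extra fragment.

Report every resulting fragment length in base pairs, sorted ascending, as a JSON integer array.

[3,4,5,5,5,6,7,9,9,9,9,10,10,10,11,13,17,20]

Scan for sites:
  ZebIV (GGTCC, off=5): starts [5, 25, 47, 59, 70, 76, 102, 122, 148] → cuts [10, 30, 52, 64, 75, 81, 107, 127, 153]
  AzqIII (TACG, off=0): starts [35, 55, 88, 93, 98, 117, 136, 140, 153] → cuts [35, 55, 88, 93, 98, 117, 136, 140, 153]

Pooled cuts: [10, 30, 35, 52, 55, 64, 75, 81, 88, 93, 98, 107, 117, 127, 136, 140, 153]

Fragments:
  [0,10): 10 bp
  [10,30): 20 bp
  [30,35): 5 bp
  [35,52): 17 bp
  [52,55): 3 bp
  [55,64): 9 bp
  [64,75): 11 bp
  [75,81): 6 bp
  [81,88): 7 bp
  [88,93): 5 bp
  [93,98): 5 bp
  [98,107): 9 bp
  [107,117): 10 bp
  [117,127): 10 bp
  [127,136): 9 bp
  [136,140): 4 bp
  [140,153): 13 bp
  [153,162): 9 bp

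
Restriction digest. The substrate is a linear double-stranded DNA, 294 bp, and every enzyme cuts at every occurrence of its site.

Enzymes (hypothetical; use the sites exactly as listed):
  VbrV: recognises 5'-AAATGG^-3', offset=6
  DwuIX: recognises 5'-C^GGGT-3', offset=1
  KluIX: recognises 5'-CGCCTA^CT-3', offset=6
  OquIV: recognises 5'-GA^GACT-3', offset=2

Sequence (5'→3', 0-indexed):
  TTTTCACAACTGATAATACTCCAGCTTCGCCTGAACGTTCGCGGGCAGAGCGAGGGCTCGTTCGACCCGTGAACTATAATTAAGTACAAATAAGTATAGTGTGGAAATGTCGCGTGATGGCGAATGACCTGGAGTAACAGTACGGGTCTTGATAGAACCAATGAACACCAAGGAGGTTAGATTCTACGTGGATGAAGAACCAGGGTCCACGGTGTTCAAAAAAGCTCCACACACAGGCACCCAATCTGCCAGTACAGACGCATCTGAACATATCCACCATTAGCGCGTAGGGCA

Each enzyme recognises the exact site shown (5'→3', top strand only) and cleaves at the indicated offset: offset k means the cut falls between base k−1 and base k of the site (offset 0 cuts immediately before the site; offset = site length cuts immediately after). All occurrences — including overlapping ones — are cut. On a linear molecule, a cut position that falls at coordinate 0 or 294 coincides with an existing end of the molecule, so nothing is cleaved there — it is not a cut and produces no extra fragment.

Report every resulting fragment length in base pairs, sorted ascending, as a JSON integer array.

Site scan:
  VbrV (AAATGG, off=6): no sites
  DwuIX (CGGGT, off=1): starts [142] → cuts [143]
  KluIX (CGCCTACT, off=6): no sites
  OquIV (GAGACT, off=2): no sites

All cut coordinates (distinct, sorted): [143]

Fragments:
  [0,143): 143 bp
  [143,294): 151 bp

[143,151]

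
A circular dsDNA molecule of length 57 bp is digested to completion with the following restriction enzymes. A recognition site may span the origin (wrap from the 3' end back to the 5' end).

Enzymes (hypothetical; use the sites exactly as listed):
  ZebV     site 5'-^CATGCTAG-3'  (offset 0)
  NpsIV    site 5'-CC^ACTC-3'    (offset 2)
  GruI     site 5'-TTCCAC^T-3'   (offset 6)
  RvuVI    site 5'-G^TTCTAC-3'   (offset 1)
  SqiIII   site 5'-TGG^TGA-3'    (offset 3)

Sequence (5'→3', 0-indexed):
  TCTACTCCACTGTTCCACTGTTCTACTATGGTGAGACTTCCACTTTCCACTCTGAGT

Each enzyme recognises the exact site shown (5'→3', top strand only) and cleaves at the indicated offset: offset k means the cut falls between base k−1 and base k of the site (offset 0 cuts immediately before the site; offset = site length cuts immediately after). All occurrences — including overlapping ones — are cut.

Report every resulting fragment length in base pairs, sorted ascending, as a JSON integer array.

Site scan:
  ZebV (CATGCTAG, off=0): no sites
  NpsIV (CCACTC, off=2): starts [46] → cuts [48]
  GruI (TTCCACT, off=6): starts [12, 37, 44] → cuts [18, 43, 50]
  RvuVI (GTTCTAC, off=1): starts [19, 55] → cuts [20, 56]
  SqiIII (TGGTGA, off=3): starts [28] → cuts [31]

All cut coordinates (distinct, sorted): [18, 20, 31, 43, 48, 50, 56]

Fragment lengths:
  18→20: 2 bp
  20→31: 11 bp
  31→43: 12 bp
  43→48: 5 bp
  48→50: 2 bp
  50→56: 6 bp
  56→18 (wrap): 57-56+18 = 19 bp

[2,2,5,6,11,12,19]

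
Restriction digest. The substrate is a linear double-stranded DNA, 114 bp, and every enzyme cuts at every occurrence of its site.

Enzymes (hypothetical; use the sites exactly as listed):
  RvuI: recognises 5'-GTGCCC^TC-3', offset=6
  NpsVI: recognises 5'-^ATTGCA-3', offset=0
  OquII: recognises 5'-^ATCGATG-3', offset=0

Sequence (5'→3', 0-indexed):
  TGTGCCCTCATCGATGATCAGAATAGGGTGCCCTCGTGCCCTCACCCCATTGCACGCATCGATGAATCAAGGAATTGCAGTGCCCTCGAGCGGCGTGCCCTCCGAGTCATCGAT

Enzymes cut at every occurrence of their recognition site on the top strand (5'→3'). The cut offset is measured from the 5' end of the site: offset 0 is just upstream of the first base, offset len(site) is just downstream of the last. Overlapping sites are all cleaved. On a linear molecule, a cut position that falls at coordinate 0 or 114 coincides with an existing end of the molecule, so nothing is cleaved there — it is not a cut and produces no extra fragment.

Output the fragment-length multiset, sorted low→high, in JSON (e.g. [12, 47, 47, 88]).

[2,7,7,8,9,12,14,15,16,24]

Site scan:
  RvuI (GTGCCCTC, off=6): starts [1, 27, 35, 79, 94] → cuts [7, 33, 41, 85, 100]
  NpsVI (ATTGCA, off=0): starts [48, 73] → cuts [48, 73]
  OquII (ATCGATG, off=0): starts [9, 57] → cuts [9, 57]

Pooled cuts: [7, 9, 33, 41, 48, 57, 73, 85, 100]

Fragments:
  [0,7): 7 bp
  [7,9): 2 bp
  [9,33): 24 bp
  [33,41): 8 bp
  [41,48): 7 bp
  [48,57): 9 bp
  [57,73): 16 bp
  [73,85): 12 bp
  [85,100): 15 bp
  [100,114): 14 bp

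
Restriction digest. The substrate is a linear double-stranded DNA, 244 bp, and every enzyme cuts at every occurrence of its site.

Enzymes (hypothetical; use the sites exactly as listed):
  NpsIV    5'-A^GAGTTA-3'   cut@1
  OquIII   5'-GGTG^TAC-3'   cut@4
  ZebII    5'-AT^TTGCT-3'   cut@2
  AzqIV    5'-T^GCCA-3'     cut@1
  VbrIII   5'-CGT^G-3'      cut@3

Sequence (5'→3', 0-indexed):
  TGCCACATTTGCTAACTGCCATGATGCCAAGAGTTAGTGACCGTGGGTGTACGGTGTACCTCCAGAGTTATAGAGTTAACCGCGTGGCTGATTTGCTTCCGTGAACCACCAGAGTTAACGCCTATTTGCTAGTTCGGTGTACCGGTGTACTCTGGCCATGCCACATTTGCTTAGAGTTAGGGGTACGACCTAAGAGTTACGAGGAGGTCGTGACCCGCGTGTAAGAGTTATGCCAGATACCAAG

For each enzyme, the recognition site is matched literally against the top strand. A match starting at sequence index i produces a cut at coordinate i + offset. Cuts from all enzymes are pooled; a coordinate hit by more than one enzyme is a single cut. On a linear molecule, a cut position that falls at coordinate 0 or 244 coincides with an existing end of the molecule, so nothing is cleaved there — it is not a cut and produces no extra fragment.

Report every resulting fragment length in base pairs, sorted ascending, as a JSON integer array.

Site scan:
  NpsIV (AGAGTTA, off=1): starts [29, 63, 71, 110, 172, 192, 223] → cuts [30, 64, 72, 111, 173, 193, 224]
  OquIII (GGTGTAC, off=4): starts [45, 52, 135, 143] → cuts [49, 56, 139, 147]
  ZebII (ATTTGCT, off=2): starts [6, 90, 123, 164] → cuts [8, 92, 125, 166]
  AzqIV (TGCCA, off=1): starts [0, 16, 24, 158, 230] → cuts [1, 17, 25, 159, 231]
  VbrIII (CGTG, off=3): starts [41, 82, 99, 208, 217] → cuts [44, 85, 102, 211, 220]

All cut coordinates (distinct, sorted): [1, 8, 17, 25, 30, 44, 49, 56, 64, 72, 85, 92, 102, 111, 125, 139, 147, 159, 166, 173, 193, 211, 220, 224, 231]

Fragments:
  [0,1): 1 bp
  [1,8): 7 bp
  [8,17): 9 bp
  [17,25): 8 bp
  [25,30): 5 bp
  [30,44): 14 bp
  [44,49): 5 bp
  [49,56): 7 bp
  [56,64): 8 bp
  [64,72): 8 bp
  [72,85): 13 bp
  [85,92): 7 bp
  [92,102): 10 bp
  [102,111): 9 bp
  [111,125): 14 bp
  [125,139): 14 bp
  [139,147): 8 bp
  [147,159): 12 bp
  [159,166): 7 bp
  [166,173): 7 bp
  [173,193): 20 bp
  [193,211): 18 bp
  [211,220): 9 bp
  [220,224): 4 bp
  [224,231): 7 bp
  [231,244): 13 bp

[1,4,5,5,7,7,7,7,7,7,8,8,8,8,9,9,9,10,12,13,13,14,14,14,18,20]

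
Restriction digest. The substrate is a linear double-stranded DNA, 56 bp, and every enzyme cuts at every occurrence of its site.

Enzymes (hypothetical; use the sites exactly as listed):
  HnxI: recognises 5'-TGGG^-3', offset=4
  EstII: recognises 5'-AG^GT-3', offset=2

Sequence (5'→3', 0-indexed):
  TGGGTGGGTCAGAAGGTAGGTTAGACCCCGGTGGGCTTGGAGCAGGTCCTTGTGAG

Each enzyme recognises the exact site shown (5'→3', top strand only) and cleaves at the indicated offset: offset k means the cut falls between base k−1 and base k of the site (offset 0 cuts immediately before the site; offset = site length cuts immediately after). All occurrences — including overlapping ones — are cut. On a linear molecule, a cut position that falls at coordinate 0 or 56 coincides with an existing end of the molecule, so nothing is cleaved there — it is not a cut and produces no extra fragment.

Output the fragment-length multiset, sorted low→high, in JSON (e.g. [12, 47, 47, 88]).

Site scan:
  HnxI (TGGG, off=4): starts [0, 4, 31] → cuts [4, 8, 35]
  EstII (AGGT, off=2): starts [13, 17, 43] → cuts [15, 19, 45]

All cut coordinates (distinct, sorted): [4, 8, 15, 19, 35, 45]

Fragment lengths:
  [0,4): 4 bp
  [4,8): 4 bp
  [8,15): 7 bp
  [15,19): 4 bp
  [19,35): 16 bp
  [35,45): 10 bp
  [45,56): 11 bp

[4,4,4,7,10,11,16]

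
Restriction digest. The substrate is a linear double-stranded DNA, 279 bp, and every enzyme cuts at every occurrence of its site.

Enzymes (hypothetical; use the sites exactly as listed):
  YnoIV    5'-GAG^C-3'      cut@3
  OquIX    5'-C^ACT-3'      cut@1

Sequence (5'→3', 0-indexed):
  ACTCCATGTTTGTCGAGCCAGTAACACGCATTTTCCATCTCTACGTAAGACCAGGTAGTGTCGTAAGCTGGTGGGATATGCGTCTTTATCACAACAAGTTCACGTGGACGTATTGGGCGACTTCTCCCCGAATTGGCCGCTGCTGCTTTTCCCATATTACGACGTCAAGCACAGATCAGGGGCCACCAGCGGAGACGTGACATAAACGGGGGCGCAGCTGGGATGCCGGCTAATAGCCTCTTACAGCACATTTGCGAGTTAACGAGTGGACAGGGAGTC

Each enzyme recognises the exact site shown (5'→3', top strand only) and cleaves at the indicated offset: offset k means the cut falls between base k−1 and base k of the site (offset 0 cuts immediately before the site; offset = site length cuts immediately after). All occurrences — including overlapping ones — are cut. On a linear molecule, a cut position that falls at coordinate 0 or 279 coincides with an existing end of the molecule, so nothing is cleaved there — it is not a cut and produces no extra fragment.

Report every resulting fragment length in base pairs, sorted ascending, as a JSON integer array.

[17,262]

Per-enzyme occurrences:
  YnoIV GAGC/3: at [14] ⇒ [17]
  OquIX (CACT, off=1): no sites

All cut coordinates (distinct, sorted): [17]

Fragments:
  [0,17): 17 bp
  [17,279): 262 bp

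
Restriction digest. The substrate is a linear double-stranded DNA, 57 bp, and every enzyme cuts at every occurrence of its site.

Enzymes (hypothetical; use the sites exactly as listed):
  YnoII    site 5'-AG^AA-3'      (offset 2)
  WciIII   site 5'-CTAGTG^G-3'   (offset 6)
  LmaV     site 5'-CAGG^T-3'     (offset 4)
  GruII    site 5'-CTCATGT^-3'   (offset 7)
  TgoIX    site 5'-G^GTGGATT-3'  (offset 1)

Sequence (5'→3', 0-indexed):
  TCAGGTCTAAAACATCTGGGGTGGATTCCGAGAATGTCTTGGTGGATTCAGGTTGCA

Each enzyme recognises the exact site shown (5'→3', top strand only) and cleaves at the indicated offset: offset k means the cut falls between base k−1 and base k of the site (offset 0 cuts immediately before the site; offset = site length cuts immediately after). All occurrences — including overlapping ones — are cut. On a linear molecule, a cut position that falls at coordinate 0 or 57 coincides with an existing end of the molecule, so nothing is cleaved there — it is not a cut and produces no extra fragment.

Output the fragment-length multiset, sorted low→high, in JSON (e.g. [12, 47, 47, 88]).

Scan for sites:
  YnoII AGAA/2: at [30] ⇒ [32]
  WciIII (CTAGTGG, off=6): no sites
  LmaV CAGGT/4: at [1, 48] ⇒ [5, 52]
  GruII (CTCATGT, off=7): no sites
  TgoIX GGTGGATT/1: at [19, 40] ⇒ [20, 41]

All cut coordinates (distinct, sorted): [5, 20, 32, 41, 52]

Fragments:
  [0,5): 5 bp
  [5,20): 15 bp
  [20,32): 12 bp
  [32,41): 9 bp
  [41,52): 11 bp
  [52,57): 5 bp

[5,5,9,11,12,15]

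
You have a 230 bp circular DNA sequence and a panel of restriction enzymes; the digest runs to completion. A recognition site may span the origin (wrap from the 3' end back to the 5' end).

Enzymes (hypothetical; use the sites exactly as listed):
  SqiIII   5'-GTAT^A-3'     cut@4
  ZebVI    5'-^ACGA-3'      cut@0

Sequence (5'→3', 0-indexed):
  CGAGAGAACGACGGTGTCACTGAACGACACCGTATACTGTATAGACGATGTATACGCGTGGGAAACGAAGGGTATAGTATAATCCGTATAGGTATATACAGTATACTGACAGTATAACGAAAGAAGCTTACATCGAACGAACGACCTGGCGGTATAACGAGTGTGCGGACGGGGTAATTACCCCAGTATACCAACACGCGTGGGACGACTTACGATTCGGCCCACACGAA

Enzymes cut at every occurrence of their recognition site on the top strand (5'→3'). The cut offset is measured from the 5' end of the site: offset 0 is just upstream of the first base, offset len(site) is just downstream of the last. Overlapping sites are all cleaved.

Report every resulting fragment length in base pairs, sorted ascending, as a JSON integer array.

Site scan:
  SqiIII (GTATA, off=4): starts [31, 38, 49, 71, 76, 85, 91, 100, 111, 151, 185] → cuts [35, 42, 53, 75, 80, 89, 95, 104, 115, 155, 189]
  ZebVI (ACGA, off=0): starts [7, 23, 44, 64, 116, 136, 140, 156, 204, 211, 225, 229] → cuts [7, 23, 44, 64, 116, 136, 140, 156, 204, 211, 225, 229]

All cut coordinates (distinct, sorted): [7, 23, 35, 42, 44, 53, 64, 75, 80, 89, 95, 104, 115, 116, 136, 140, 155, 156, 189, 204, 211, 225, 229]

Fragment lengths:
  7→23: 16 bp
  23→35: 12 bp
  35→42: 7 bp
  42→44: 2 bp
  44→53: 9 bp
  53→64: 11 bp
  64→75: 11 bp
  75→80: 5 bp
  80→89: 9 bp
  89→95: 6 bp
  95→104: 9 bp
  104→115: 11 bp
  115→116: 1 bp
  116→136: 20 bp
  136→140: 4 bp
  140→155: 15 bp
  155→156: 1 bp
  156→189: 33 bp
  189→204: 15 bp
  204→211: 7 bp
  211→225: 14 bp
  225→229: 4 bp
  229→7 (wrap): 230-229+7 = 8 bp

[1,1,2,4,4,5,6,7,7,8,9,9,9,11,11,11,12,14,15,15,16,20,33]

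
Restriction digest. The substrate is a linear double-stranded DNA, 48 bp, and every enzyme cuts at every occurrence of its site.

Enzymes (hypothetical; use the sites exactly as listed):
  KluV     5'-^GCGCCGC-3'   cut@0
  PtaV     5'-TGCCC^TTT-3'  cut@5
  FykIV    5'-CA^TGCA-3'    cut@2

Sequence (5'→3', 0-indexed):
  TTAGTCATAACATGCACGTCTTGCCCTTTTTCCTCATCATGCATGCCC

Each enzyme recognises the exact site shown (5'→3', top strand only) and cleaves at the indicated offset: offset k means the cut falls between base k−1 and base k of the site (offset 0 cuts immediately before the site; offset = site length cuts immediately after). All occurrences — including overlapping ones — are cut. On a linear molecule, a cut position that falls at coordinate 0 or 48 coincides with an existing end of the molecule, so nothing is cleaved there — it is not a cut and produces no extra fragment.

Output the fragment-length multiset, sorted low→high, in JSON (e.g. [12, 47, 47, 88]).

Site scan:
  KluV (GCGCCGC, off=0): no sites
  PtaV TGCCCTTT/5: at [21] ⇒ [26]
  FykIV CATGCA/2: at [10, 37] ⇒ [12, 39]

Pooled cuts: [12, 26, 39]

Fragment lengths:
  [0,12): 12 bp
  [12,26): 14 bp
  [26,39): 13 bp
  [39,48): 9 bp

[9,12,13,14]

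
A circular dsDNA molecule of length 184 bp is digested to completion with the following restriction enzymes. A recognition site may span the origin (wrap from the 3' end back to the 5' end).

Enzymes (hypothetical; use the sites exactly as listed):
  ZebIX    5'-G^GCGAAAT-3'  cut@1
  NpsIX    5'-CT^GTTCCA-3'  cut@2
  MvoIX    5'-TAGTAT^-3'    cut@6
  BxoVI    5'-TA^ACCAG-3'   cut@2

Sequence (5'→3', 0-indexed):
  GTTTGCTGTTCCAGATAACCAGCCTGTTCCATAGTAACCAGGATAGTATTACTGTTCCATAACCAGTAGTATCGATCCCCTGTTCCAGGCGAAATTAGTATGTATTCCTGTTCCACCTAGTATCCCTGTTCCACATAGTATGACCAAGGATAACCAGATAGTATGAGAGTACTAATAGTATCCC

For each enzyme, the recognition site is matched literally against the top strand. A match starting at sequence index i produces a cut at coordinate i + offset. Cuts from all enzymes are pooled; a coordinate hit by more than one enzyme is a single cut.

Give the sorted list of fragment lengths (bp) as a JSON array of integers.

[4,4,7,8,8,8,9,10,10,11,11,11,12,13,13,14,14,17]

Site scan:
  ZebIX (GGCGAAAT, off=1): starts [87] → cuts [88]
  NpsIX (CTGTTCCA, off=2): starts [5, 23, 51, 79, 107, 125] → cuts [7, 25, 53, 81, 109, 127]
  MvoIX (TAGTAT, off=6): starts [43, 66, 95, 117, 135, 158, 175] → cuts [49, 72, 101, 123, 141, 164, 181]
  BxoVI (TAACCAG, off=2): starts [15, 34, 59, 150] → cuts [17, 36, 61, 152]

Pooled cuts: [7, 17, 25, 36, 49, 53, 61, 72, 81, 88, 101, 109, 123, 127, 141, 152, 164, 181]

Fragments:
  7→17: 10 bp
  17→25: 8 bp
  25→36: 11 bp
  36→49: 13 bp
  49→53: 4 bp
  53→61: 8 bp
  61→72: 11 bp
  72→81: 9 bp
  81→88: 7 bp
  88→101: 13 bp
  101→109: 8 bp
  109→123: 14 bp
  123→127: 4 bp
  127→141: 14 bp
  141→152: 11 bp
  152→164: 12 bp
  164→181: 17 bp
  181→7 (wrap): 184-181+7 = 10 bp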